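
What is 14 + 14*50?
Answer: 714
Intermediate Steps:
14 + 14*50 = 14 + 700 = 714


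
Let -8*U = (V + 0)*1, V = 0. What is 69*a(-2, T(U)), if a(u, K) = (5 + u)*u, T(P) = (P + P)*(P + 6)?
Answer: -414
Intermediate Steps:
U = 0 (U = -(0 + 0)/8 = -0 = -⅛*0 = 0)
T(P) = 2*P*(6 + P) (T(P) = (2*P)*(6 + P) = 2*P*(6 + P))
a(u, K) = u*(5 + u)
69*a(-2, T(U)) = 69*(-2*(5 - 2)) = 69*(-2*3) = 69*(-6) = -414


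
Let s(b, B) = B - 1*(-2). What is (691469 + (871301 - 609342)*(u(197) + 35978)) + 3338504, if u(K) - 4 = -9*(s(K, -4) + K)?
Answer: 8970100666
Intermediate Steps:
s(b, B) = 2 + B (s(b, B) = B + 2 = 2 + B)
u(K) = 22 - 9*K (u(K) = 4 - 9*((2 - 4) + K) = 4 - 9*(-2 + K) = 4 + (18 - 9*K) = 22 - 9*K)
(691469 + (871301 - 609342)*(u(197) + 35978)) + 3338504 = (691469 + (871301 - 609342)*((22 - 9*197) + 35978)) + 3338504 = (691469 + 261959*((22 - 1773) + 35978)) + 3338504 = (691469 + 261959*(-1751 + 35978)) + 3338504 = (691469 + 261959*34227) + 3338504 = (691469 + 8966070693) + 3338504 = 8966762162 + 3338504 = 8970100666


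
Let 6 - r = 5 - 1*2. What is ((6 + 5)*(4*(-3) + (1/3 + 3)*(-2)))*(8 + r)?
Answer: -6776/3 ≈ -2258.7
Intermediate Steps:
r = 3 (r = 6 - (5 - 1*2) = 6 - (5 - 2) = 6 - 1*3 = 6 - 3 = 3)
((6 + 5)*(4*(-3) + (1/3 + 3)*(-2)))*(8 + r) = ((6 + 5)*(4*(-3) + (1/3 + 3)*(-2)))*(8 + 3) = (11*(-12 + (1*(⅓) + 3)*(-2)))*11 = (11*(-12 + (⅓ + 3)*(-2)))*11 = (11*(-12 + (10/3)*(-2)))*11 = (11*(-12 - 20/3))*11 = (11*(-56/3))*11 = -616/3*11 = -6776/3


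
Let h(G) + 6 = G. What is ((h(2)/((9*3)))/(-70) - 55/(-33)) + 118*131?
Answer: 14609387/945 ≈ 15460.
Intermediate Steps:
h(G) = -6 + G
((h(2)/((9*3)))/(-70) - 55/(-33)) + 118*131 = (((-6 + 2)/((9*3)))/(-70) - 55/(-33)) + 118*131 = (-4/27*(-1/70) - 55*(-1/33)) + 15458 = (-4*1/27*(-1/70) + 5/3) + 15458 = (-4/27*(-1/70) + 5/3) + 15458 = (2/945 + 5/3) + 15458 = 1577/945 + 15458 = 14609387/945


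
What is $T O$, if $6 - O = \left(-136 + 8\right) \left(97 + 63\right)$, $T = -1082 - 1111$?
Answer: $-44925798$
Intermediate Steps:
$T = -2193$
$O = 20486$ ($O = 6 - \left(-136 + 8\right) \left(97 + 63\right) = 6 - \left(-128\right) 160 = 6 - -20480 = 6 + 20480 = 20486$)
$T O = \left(-2193\right) 20486 = -44925798$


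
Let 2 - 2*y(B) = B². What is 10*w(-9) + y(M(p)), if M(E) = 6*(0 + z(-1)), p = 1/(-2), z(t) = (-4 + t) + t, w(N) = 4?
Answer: -607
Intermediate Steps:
z(t) = -4 + 2*t
p = -½ ≈ -0.50000
M(E) = -36 (M(E) = 6*(0 + (-4 + 2*(-1))) = 6*(0 + (-4 - 2)) = 6*(0 - 6) = 6*(-6) = -36)
y(B) = 1 - B²/2
10*w(-9) + y(M(p)) = 10*4 + (1 - ½*(-36)²) = 40 + (1 - ½*1296) = 40 + (1 - 648) = 40 - 647 = -607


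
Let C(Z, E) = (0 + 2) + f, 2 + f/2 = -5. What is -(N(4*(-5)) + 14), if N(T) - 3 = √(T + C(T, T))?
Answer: -17 - 4*I*√2 ≈ -17.0 - 5.6569*I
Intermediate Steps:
f = -14 (f = -4 + 2*(-5) = -4 - 10 = -14)
C(Z, E) = -12 (C(Z, E) = (0 + 2) - 14 = 2 - 14 = -12)
N(T) = 3 + √(-12 + T) (N(T) = 3 + √(T - 12) = 3 + √(-12 + T))
-(N(4*(-5)) + 14) = -((3 + √(-12 + 4*(-5))) + 14) = -((3 + √(-12 - 20)) + 14) = -((3 + √(-32)) + 14) = -((3 + 4*I*√2) + 14) = -(17 + 4*I*√2) = -17 - 4*I*√2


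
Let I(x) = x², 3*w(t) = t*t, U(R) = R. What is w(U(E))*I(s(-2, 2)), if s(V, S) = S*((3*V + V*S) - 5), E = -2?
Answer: 1200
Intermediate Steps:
w(t) = t²/3 (w(t) = (t*t)/3 = t²/3)
s(V, S) = S*(-5 + 3*V + S*V) (s(V, S) = S*((3*V + S*V) - 5) = S*(-5 + 3*V + S*V))
w(U(E))*I(s(-2, 2)) = ((⅓)*(-2)²)*(2*(-5 + 3*(-2) + 2*(-2)))² = ((⅓)*4)*(2*(-5 - 6 - 4))² = 4*(2*(-15))²/3 = (4/3)*(-30)² = (4/3)*900 = 1200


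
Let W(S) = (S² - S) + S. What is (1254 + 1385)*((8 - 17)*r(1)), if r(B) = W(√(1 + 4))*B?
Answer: -118755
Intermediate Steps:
W(S) = S²
r(B) = 5*B (r(B) = (√(1 + 4))²*B = (√5)²*B = 5*B)
(1254 + 1385)*((8 - 17)*r(1)) = (1254 + 1385)*((8 - 17)*(5*1)) = 2639*(-9*5) = 2639*(-45) = -118755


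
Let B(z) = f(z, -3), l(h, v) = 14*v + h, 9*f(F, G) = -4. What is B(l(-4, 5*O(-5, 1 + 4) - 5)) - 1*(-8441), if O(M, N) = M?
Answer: 75965/9 ≈ 8440.6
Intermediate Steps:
f(F, G) = -4/9 (f(F, G) = (⅑)*(-4) = -4/9)
l(h, v) = h + 14*v
B(z) = -4/9
B(l(-4, 5*O(-5, 1 + 4) - 5)) - 1*(-8441) = -4/9 - 1*(-8441) = -4/9 + 8441 = 75965/9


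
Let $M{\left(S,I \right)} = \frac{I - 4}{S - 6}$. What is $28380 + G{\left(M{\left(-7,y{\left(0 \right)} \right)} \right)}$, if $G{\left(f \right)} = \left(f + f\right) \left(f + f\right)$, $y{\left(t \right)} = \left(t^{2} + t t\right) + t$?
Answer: $\frac{4796284}{169} \approx 28380.0$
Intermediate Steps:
$y{\left(t \right)} = t + 2 t^{2}$ ($y{\left(t \right)} = \left(t^{2} + t^{2}\right) + t = 2 t^{2} + t = t + 2 t^{2}$)
$M{\left(S,I \right)} = \frac{-4 + I}{-6 + S}$
$G{\left(f \right)} = 4 f^{2}$ ($G{\left(f \right)} = 2 f 2 f = 4 f^{2}$)
$28380 + G{\left(M{\left(-7,y{\left(0 \right)} \right)} \right)} = 28380 + 4 \left(\frac{-4 + 0 \left(1 + 2 \cdot 0\right)}{-6 - 7}\right)^{2} = 28380 + 4 \left(\frac{-4 + 0 \left(1 + 0\right)}{-13}\right)^{2} = 28380 + 4 \left(- \frac{-4 + 0 \cdot 1}{13}\right)^{2} = 28380 + 4 \left(- \frac{-4 + 0}{13}\right)^{2} = 28380 + 4 \left(\left(- \frac{1}{13}\right) \left(-4\right)\right)^{2} = 28380 + 4 \left(\frac{4}{13}\right)^{2} = 28380 + 4 \cdot \frac{16}{169} = 28380 + \frac{64}{169} = \frac{4796284}{169}$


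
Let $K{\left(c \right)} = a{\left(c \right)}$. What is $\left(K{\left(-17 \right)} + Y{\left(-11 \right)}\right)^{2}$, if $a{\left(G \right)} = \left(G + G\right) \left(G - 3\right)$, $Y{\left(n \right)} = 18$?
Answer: $487204$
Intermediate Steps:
$a{\left(G \right)} = 2 G \left(-3 + G\right)$
$K{\left(c \right)} = 2 c \left(-3 + c\right)$
$\left(K{\left(-17 \right)} + Y{\left(-11 \right)}\right)^{2} = \left(2 \left(-17\right) \left(-3 - 17\right) + 18\right)^{2} = \left(2 \left(-17\right) \left(-20\right) + 18\right)^{2} = \left(680 + 18\right)^{2} = 698^{2} = 487204$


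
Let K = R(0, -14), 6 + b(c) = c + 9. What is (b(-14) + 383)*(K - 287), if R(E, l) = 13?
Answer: -101928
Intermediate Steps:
b(c) = 3 + c (b(c) = -6 + (c + 9) = -6 + (9 + c) = 3 + c)
K = 13
(b(-14) + 383)*(K - 287) = ((3 - 14) + 383)*(13 - 287) = (-11 + 383)*(-274) = 372*(-274) = -101928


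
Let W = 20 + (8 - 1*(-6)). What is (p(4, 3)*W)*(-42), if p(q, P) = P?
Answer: -4284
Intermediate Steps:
W = 34 (W = 20 + (8 + 6) = 20 + 14 = 34)
(p(4, 3)*W)*(-42) = (3*34)*(-42) = 102*(-42) = -4284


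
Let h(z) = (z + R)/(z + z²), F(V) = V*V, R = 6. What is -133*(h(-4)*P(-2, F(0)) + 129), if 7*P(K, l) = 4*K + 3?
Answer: -102847/6 ≈ -17141.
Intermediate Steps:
F(V) = V²
P(K, l) = 3/7 + 4*K/7 (P(K, l) = (4*K + 3)/7 = (3 + 4*K)/7 = 3/7 + 4*K/7)
h(z) = (6 + z)/(z + z²) (h(z) = (z + 6)/(z + z²) = (6 + z)/(z + z²))
-133*(h(-4)*P(-2, F(0)) + 129) = -133*(((6 - 4)/((-4)*(1 - 4)))*(3/7 + (4/7)*(-2)) + 129) = -133*((-¼*2/(-3))*(3/7 - 8/7) + 129) = -133*(-¼*(-⅓)*2*(-5/7) + 129) = -133*((⅙)*(-5/7) + 129) = -133*(-5/42 + 129) = -133*5413/42 = -102847/6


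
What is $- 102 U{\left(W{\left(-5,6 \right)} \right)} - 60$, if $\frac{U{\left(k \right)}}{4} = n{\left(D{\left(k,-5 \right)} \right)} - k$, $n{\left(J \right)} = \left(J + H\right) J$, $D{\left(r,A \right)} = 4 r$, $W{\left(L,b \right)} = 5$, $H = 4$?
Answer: $-193860$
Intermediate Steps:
$n{\left(J \right)} = J \left(4 + J\right)$ ($n{\left(J \right)} = \left(J + 4\right) J = \left(4 + J\right) J = J \left(4 + J\right)$)
$U{\left(k \right)} = - 4 k + 16 k \left(4 + 4 k\right)$ ($U{\left(k \right)} = 4 \left(4 k \left(4 + 4 k\right) - k\right) = 4 \left(- k + 4 k \left(4 + 4 k\right)\right) = - 4 k + 16 k \left(4 + 4 k\right)$)
$- 102 U{\left(W{\left(-5,6 \right)} \right)} - 60 = - 102 \cdot 4 \cdot 5 \left(15 + 16 \cdot 5\right) - 60 = - 102 \cdot 4 \cdot 5 \left(15 + 80\right) - 60 = - 102 \cdot 4 \cdot 5 \cdot 95 - 60 = \left(-102\right) 1900 - 60 = -193800 - 60 = -193860$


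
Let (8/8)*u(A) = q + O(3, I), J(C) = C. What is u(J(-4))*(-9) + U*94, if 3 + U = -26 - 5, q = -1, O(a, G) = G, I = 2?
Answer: -3205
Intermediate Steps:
U = -34 (U = -3 + (-26 - 5) = -3 - 31 = -34)
u(A) = 1 (u(A) = -1 + 2 = 1)
u(J(-4))*(-9) + U*94 = 1*(-9) - 34*94 = -9 - 3196 = -3205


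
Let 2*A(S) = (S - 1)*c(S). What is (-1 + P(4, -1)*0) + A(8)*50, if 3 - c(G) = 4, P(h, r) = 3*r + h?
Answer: -176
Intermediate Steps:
P(h, r) = h + 3*r
c(G) = -1 (c(G) = 3 - 1*4 = 3 - 4 = -1)
A(S) = 1/2 - S/2 (A(S) = ((S - 1)*(-1))/2 = ((-1 + S)*(-1))/2 = (1 - S)/2 = 1/2 - S/2)
(-1 + P(4, -1)*0) + A(8)*50 = (-1 + (4 + 3*(-1))*0) + (1/2 - 1/2*8)*50 = (-1 + (4 - 3)*0) + (1/2 - 4)*50 = (-1 + 1*0) - 7/2*50 = (-1 + 0) - 175 = -1 - 175 = -176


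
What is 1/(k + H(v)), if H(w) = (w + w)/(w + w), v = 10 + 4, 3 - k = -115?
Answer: 1/119 ≈ 0.0084034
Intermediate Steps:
k = 118 (k = 3 - 1*(-115) = 3 + 115 = 118)
v = 14
H(w) = 1 (H(w) = (2*w)/((2*w)) = (2*w)*(1/(2*w)) = 1)
1/(k + H(v)) = 1/(118 + 1) = 1/119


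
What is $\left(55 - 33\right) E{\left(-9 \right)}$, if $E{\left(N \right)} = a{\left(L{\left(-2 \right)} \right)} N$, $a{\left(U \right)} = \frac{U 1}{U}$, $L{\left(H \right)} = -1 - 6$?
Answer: $-198$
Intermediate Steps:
$L{\left(H \right)} = -7$ ($L{\left(H \right)} = -1 - 6 = -7$)
$a{\left(U \right)} = 1$ ($a{\left(U \right)} = \frac{U}{U} = 1$)
$E{\left(N \right)} = N$ ($E{\left(N \right)} = 1 N = N$)
$\left(55 - 33\right) E{\left(-9 \right)} = \left(55 - 33\right) \left(-9\right) = 22 \left(-9\right) = -198$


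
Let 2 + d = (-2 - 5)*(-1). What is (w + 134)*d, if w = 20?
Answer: 770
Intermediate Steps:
d = 5 (d = -2 + (-2 - 5)*(-1) = -2 - 7*(-1) = -2 + 7 = 5)
(w + 134)*d = (20 + 134)*5 = 154*5 = 770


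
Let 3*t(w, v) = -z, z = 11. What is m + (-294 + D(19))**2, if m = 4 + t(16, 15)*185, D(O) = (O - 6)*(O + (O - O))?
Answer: 4604/3 ≈ 1534.7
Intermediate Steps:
t(w, v) = -11/3 (t(w, v) = (-1*11)/3 = (1/3)*(-11) = -11/3)
D(O) = O*(-6 + O) (D(O) = (-6 + O)*(O + 0) = (-6 + O)*O = O*(-6 + O))
m = -2023/3 (m = 4 - 11/3*185 = 4 - 2035/3 = -2023/3 ≈ -674.33)
m + (-294 + D(19))**2 = -2023/3 + (-294 + 19*(-6 + 19))**2 = -2023/3 + (-294 + 19*13)**2 = -2023/3 + (-294 + 247)**2 = -2023/3 + (-47)**2 = -2023/3 + 2209 = 4604/3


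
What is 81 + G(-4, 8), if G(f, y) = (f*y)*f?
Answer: 209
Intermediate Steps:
G(f, y) = y*f**2
81 + G(-4, 8) = 81 + 8*(-4)**2 = 81 + 8*16 = 81 + 128 = 209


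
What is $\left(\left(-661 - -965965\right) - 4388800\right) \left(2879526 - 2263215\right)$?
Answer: $-2109938243256$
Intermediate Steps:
$\left(\left(-661 - -965965\right) - 4388800\right) \left(2879526 - 2263215\right) = \left(\left(-661 + 965965\right) - 4388800\right) 616311 = \left(965304 - 4388800\right) 616311 = \left(-3423496\right) 616311 = -2109938243256$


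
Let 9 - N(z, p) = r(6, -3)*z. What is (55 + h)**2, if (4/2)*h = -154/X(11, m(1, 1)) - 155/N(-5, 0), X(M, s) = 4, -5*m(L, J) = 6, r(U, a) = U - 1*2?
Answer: 14722569/13456 ≈ 1094.1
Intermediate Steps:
r(U, a) = -2 + U (r(U, a) = U - 2 = -2 + U)
m(L, J) = -6/5 (m(L, J) = -1/5*6 = -6/5)
N(z, p) = 9 - 4*z (N(z, p) = 9 - (-2 + 6)*z = 9 - 4*z)
h = -2543/116 (h = (-154/4 - 155/(9 - 4*(-5)))/2 = (-154*1/4 - 155/(9 + 20))/2 = (-77/2 - 155/29)/2 = (1/2)*(-2543/58) = -2543/116 ≈ -21.922)
(55 + h)**2 = (55 - 2543/116)**2 = (3837/116)**2 = 14722569/13456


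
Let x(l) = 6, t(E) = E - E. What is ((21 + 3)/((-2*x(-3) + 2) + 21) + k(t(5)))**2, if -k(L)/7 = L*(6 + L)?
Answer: 576/121 ≈ 4.7603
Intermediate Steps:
t(E) = 0
k(L) = -7*L*(6 + L)
((21 + 3)/((-2*x(-3) + 2) + 21) + k(t(5)))**2 = ((21 + 3)/((-2*6 + 2) + 21) - 7*0*(6 + 0))**2 = (24/((-12 + 2) + 21) - 7*0*6)**2 = (24/(-10 + 21) + 0)**2 = (24/11 + 0)**2 = (24/11)**2 = 576/121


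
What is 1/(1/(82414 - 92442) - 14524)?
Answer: -10028/145646673 ≈ -6.8852e-5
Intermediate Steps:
1/(1/(82414 - 92442) - 14524) = 1/(1/(-10028) - 14524) = 1/(-1/10028 - 14524) = 1/(-145646673/10028) = -10028/145646673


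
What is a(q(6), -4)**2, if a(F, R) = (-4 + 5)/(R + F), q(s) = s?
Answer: 1/4 ≈ 0.25000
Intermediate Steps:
a(F, R) = 1/(F + R)
a(q(6), -4)**2 = (1/(6 - 4))**2 = (1/2)**2 = 1/4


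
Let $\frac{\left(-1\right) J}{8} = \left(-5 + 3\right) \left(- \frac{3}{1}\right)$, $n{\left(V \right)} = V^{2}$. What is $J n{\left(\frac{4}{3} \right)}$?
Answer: $- \frac{256}{3} \approx -85.333$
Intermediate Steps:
$J = -48$ ($J = - 8 \left(-5 + 3\right) \left(- \frac{3}{1}\right) = - 8 \left(- 2 \left(\left(-3\right) 1\right)\right) = - 8 \left(\left(-2\right) \left(-3\right)\right) = \left(-8\right) 6 = -48$)
$J n{\left(\frac{4}{3} \right)} = - 48 \left(\frac{4}{3}\right)^{2} = \left(-48\right) \frac{16}{9} = - \frac{256}{3}$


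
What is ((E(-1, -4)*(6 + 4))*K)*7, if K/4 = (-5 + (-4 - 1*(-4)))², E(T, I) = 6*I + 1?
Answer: -161000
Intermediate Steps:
E(T, I) = 1 + 6*I
K = 100 (K = 4*(-5 + (-4 - 1*(-4)))² = 4*(-5 + (-4 + 4))² = 4*(-5 + 0)² = 4*(-5)² = 4*25 = 100)
((E(-1, -4)*(6 + 4))*K)*7 = (((1 + 6*(-4))*(6 + 4))*100)*7 = (((1 - 24)*10)*100)*7 = (-23*10*100)*7 = -230*100*7 = -23000*7 = -161000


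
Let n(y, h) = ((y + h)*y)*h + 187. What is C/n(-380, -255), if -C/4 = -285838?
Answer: -67256/3619489 ≈ -0.018582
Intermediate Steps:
n(y, h) = 187 + h*y*(h + y) (n(y, h) = ((h + y)*y)*h + 187 = (y*(h + y))*h + 187 = h*y*(h + y) + 187 = 187 + h*y*(h + y))
C = 1143352 (C = -4*(-285838) = 1143352)
C/n(-380, -255) = 1143352/(187 - 255*(-380)**2 - 380*(-255)**2) = 1143352/(187 - 255*144400 - 380*65025) = 1143352/(187 - 36822000 - 24709500) = 1143352/(-61531313) = 1143352*(-1/61531313) = -67256/3619489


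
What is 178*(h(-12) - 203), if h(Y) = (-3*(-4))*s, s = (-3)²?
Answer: -16910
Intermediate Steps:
s = 9
h(Y) = 108 (h(Y) = -3*(-4)*9 = 12*9 = 108)
178*(h(-12) - 203) = 178*(108 - 203) = 178*(-95) = -16910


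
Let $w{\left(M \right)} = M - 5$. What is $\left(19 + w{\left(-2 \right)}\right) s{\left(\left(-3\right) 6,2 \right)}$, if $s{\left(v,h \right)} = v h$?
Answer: $-432$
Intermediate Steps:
$s{\left(v,h \right)} = h v$
$w{\left(M \right)} = -5 + M$ ($w{\left(M \right)} = M - 5 = -5 + M$)
$\left(19 + w{\left(-2 \right)}\right) s{\left(\left(-3\right) 6,2 \right)} = \left(19 - 7\right) 2 \left(\left(-3\right) 6\right) = \left(19 - 7\right) 2 \left(-18\right) = 12 \left(-36\right) = -432$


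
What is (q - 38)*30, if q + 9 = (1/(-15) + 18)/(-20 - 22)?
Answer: -29879/21 ≈ -1422.8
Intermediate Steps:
q = -5939/630 (q = -9 + (1/(-15) + 18)/(-20 - 22) = -9 + (-1/15 + 18)/(-42) = -9 + (269/15)*(-1/42) = -9 - 269/630 = -5939/630 ≈ -9.4270)
(q - 38)*30 = (-5939/630 - 38)*30 = -29879/630*30 = -29879/21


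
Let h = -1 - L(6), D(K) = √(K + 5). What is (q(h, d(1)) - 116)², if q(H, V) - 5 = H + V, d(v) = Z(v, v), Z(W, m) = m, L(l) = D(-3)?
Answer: (111 + √2)² ≈ 12637.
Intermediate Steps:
D(K) = √(5 + K)
L(l) = √2 (L(l) = √(5 - 3) = √2)
d(v) = v
h = -1 - √2 ≈ -2.4142
q(H, V) = 5 + H + V (q(H, V) = 5 + (H + V) = 5 + H + V)
(q(h, d(1)) - 116)² = ((5 + (-1 - √2) + 1) - 116)² = ((5 - √2) - 116)² = (-111 - √2)²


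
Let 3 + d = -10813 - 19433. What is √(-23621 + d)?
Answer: I*√53870 ≈ 232.1*I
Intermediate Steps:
d = -30249 (d = -3 + (-10813 - 19433) = -3 - 30246 = -30249)
√(-23621 + d) = √(-23621 - 30249) = √(-53870) = I*√53870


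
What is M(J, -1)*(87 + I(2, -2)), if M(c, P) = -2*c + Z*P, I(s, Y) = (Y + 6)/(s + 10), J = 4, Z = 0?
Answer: -2096/3 ≈ -698.67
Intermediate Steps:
I(s, Y) = (6 + Y)/(10 + s)
M(c, P) = -2*c (M(c, P) = -2*c + 0*P = -2*c + 0 = -2*c)
M(J, -1)*(87 + I(2, -2)) = (-2*4)*(87 + (6 - 2)/(10 + 2)) = -8*(87 + 4/12) = -8*(87 + (1/12)*4) = -8*(87 + ⅓) = -8*262/3 = -2096/3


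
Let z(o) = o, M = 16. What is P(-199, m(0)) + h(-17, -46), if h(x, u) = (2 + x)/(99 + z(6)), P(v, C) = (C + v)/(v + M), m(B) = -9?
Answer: 1273/1281 ≈ 0.99376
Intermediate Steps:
P(v, C) = (C + v)/(16 + v) (P(v, C) = (C + v)/(v + 16) = (C + v)/(16 + v))
h(x, u) = 2/105 + x/105 (h(x, u) = (2 + x)/(99 + 6) = (2 + x)/105 = (2 + x)*(1/105) = 2/105 + x/105)
P(-199, m(0)) + h(-17, -46) = (-9 - 199)/(16 - 199) + (2/105 + (1/105)*(-17)) = -208/(-183) + (2/105 - 17/105) = -1/183*(-208) - ⅐ = 208/183 - ⅐ = 1273/1281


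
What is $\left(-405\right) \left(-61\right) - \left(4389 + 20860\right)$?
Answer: $-544$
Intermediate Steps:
$\left(-405\right) \left(-61\right) - \left(4389 + 20860\right) = 24705 - 25249 = -544$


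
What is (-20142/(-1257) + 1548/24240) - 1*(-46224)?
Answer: 39136685451/846380 ≈ 46240.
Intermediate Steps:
(-20142/(-1257) + 1548/24240) - 1*(-46224) = (-20142*(-1/1257) + 1548*(1/24240)) + 46224 = (6714/419 + 129/2020) + 46224 = 13616331/846380 + 46224 = 39136685451/846380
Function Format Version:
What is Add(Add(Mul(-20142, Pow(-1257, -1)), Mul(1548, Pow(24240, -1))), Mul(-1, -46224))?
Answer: Rational(39136685451, 846380) ≈ 46240.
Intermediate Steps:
Add(Add(Mul(-20142, Pow(-1257, -1)), Mul(1548, Pow(24240, -1))), Mul(-1, -46224)) = Add(Add(Mul(-20142, Rational(-1, 1257)), Mul(1548, Rational(1, 24240))), 46224) = Add(Add(Rational(6714, 419), Rational(129, 2020)), 46224) = Add(Rational(13616331, 846380), 46224) = Rational(39136685451, 846380)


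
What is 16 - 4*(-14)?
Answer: 72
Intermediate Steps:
16 - 4*(-14) = 16 + 56 = 72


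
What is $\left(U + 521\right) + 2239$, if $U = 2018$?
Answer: $4778$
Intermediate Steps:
$\left(U + 521\right) + 2239 = \left(2018 + 521\right) + 2239 = 2539 + 2239 = 4778$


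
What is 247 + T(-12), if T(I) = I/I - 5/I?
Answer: 2981/12 ≈ 248.42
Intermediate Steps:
T(I) = 1 - 5/I
247 + T(-12) = 247 + (-5 - 12)/(-12) = 247 - 1/12*(-17) = 247 + 17/12 = 2981/12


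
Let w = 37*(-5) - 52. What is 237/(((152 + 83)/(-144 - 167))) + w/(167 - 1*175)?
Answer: -533961/1880 ≈ -284.02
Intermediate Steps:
w = -237 (w = -185 - 52 = -237)
237/(((152 + 83)/(-144 - 167))) + w/(167 - 1*175) = 237/(((152 + 83)/(-144 - 167))) - 237/(167 - 1*175) = 237/((235/(-311))) - 237/(167 - 175) = 237/((235*(-1/311))) - 237/(-8) = 237/(-235/311) - 237*(-1/8) = 237*(-311/235) + 237/8 = -73707/235 + 237/8 = -533961/1880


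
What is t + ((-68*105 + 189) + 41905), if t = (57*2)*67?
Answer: 42592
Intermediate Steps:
t = 7638 (t = 114*67 = 7638)
t + ((-68*105 + 189) + 41905) = 7638 + ((-68*105 + 189) + 41905) = 7638 + ((-7140 + 189) + 41905) = 7638 + (-6951 + 41905) = 7638 + 34954 = 42592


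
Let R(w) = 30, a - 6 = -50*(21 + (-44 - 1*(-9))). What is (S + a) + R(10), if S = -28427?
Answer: -27691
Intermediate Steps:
a = 706 (a = 6 - 50*(21 + (-44 - 1*(-9))) = 6 - 50*(21 + (-44 + 9)) = 6 - 50*(21 - 35) = 6 - 50*(-14) = 6 + 700 = 706)
(S + a) + R(10) = (-28427 + 706) + 30 = -27721 + 30 = -27691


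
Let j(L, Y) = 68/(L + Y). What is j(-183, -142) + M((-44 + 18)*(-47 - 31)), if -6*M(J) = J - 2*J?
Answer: 109782/325 ≈ 337.79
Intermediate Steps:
M(J) = J/6 (M(J) = -(J - 2*J)/6 = -(-1)*J/6 = J/6)
j(-183, -142) + M((-44 + 18)*(-47 - 31)) = 68/(-183 - 142) + ((-44 + 18)*(-47 - 31))/6 = 68/(-325) + (-26*(-78))/6 = 68*(-1/325) + (⅙)*2028 = -68/325 + 338 = 109782/325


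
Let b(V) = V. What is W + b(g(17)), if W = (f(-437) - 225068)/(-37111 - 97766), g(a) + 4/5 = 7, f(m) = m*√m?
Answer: 5306527/674385 + 437*I*√437/134877 ≈ 7.8687 + 0.067731*I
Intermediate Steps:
f(m) = m^(3/2)
g(a) = 31/5 (g(a) = -⅘ + 7 = 31/5)
W = 225068/134877 + 437*I*√437/134877 (W = ((-437)^(3/2) - 225068)/(-37111 - 97766) = (-437*I*√437 - 225068)/(-134877) = (-225068 - 437*I*√437)*(-1/134877) = 225068/134877 + 437*I*√437/134877 ≈ 1.6687 + 0.067731*I)
W + b(g(17)) = (225068/134877 + 437*I*√437/134877) + 31/5 = 5306527/674385 + 437*I*√437/134877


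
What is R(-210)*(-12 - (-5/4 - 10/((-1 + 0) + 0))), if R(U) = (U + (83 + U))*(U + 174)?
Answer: -251739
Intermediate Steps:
R(U) = (83 + 2*U)*(174 + U)
R(-210)*(-12 - (-5/4 - 10/((-1 + 0) + 0))) = (14442 + 2*(-210)² + 431*(-210))*(-12 - (-5/4 - 10/((-1 + 0) + 0))) = (14442 + 2*44100 - 90510)*(-12 - (-5*¼ - 10/(-1 + 0))) = (14442 + 88200 - 90510)*(-12 - (-5/4 - 10/(-1))) = 12132*(-12 - (-5/4 - 10*(-1))) = 12132*(-12 - (-5/4 + 10)) = 12132*(-12 - 1*35/4) = 12132*(-12 - 35/4) = 12132*(-83/4) = -251739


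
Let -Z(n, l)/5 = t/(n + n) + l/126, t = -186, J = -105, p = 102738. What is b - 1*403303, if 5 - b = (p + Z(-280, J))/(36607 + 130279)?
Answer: -11307221985109/28036848 ≈ -4.0330e+5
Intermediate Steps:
Z(n, l) = 465/n - 5*l/126 (Z(n, l) = -5*(-186/(n + n) + l/126) = -5*(-186*1/(2*n) + l*(1/126)) = -5*(-93/n + l/126) = 465/n - 5*l/126)
b = 122923835/28036848 (b = 5 - (102738 + (465/(-280) - 5/126*(-105)))/(36607 + 130279) = 5 - (102738 + (465*(-1/280) + 25/6))/166886 = 5 - (102738 + (-93/56 + 25/6))/166886 = 5 - (102738 + 421/168)/166886 = 5 - 17260405/(168*166886) = 5 - 1*17260405/28036848 = 5 - 17260405/28036848 = 122923835/28036848 ≈ 4.3844)
b - 1*403303 = 122923835/28036848 - 1*403303 = 122923835/28036848 - 403303 = -11307221985109/28036848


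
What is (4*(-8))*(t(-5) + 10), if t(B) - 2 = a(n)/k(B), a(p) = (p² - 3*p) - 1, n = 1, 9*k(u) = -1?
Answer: -1248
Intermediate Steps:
k(u) = -⅑ (k(u) = (⅑)*(-1) = -⅑)
a(p) = -1 + p² - 3*p
t(B) = 29 (t(B) = 2 + (-1 + 1² - 3*1)/(-⅑) = 2 + (-1 + 1 - 3)*(-9) = 2 - 3*(-9) = 2 + 27 = 29)
(4*(-8))*(t(-5) + 10) = (4*(-8))*(29 + 10) = -32*39 = -1248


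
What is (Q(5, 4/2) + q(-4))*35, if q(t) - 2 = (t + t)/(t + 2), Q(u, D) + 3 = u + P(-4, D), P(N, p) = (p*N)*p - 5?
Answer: -455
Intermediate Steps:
P(N, p) = -5 + N*p² (P(N, p) = (N*p)*p - 5 = N*p² - 5 = -5 + N*p²)
Q(u, D) = -8 + u - 4*D² (Q(u, D) = -3 + (u + (-5 - 4*D²)) = -3 + (-5 + u - 4*D²) = -8 + u - 4*D²)
q(t) = 2 + 2*t/(2 + t) (q(t) = 2 + (t + t)/(t + 2) = 2 + (2*t)/(2 + t) = 2 + 2*t/(2 + t))
(Q(5, 4/2) + q(-4))*35 = ((-8 + 5 - 4*(4/2)²) + 4*(1 - 4)/(2 - 4))*35 = ((-8 + 5 - 4*(4*(½))²) + 4*(-3)/(-2))*35 = ((-8 + 5 - 4*2²) + 4*(-½)*(-3))*35 = ((-8 + 5 - 4*4) + 6)*35 = ((-8 + 5 - 16) + 6)*35 = (-19 + 6)*35 = -13*35 = -455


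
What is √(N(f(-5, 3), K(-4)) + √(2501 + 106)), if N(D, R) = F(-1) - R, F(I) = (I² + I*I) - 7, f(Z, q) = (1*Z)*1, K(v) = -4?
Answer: √(-1 + √2607) ≈ 7.0752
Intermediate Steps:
f(Z, q) = Z (f(Z, q) = Z*1 = Z)
F(I) = -7 + 2*I² (F(I) = (I² + I²) - 7 = 2*I² - 7 = -7 + 2*I²)
N(D, R) = -5 - R (N(D, R) = (-7 + 2*(-1)²) - R = (-7 + 2*1) - R = (-7 + 2) - R = -5 - R)
√(N(f(-5, 3), K(-4)) + √(2501 + 106)) = √((-5 - 1*(-4)) + √(2501 + 106)) = √((-5 + 4) + √2607) = √(-1 + √2607)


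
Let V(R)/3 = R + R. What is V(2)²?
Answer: 144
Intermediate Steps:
V(R) = 6*R (V(R) = 3*(R + R) = 3*(2*R) = 6*R)
V(2)² = (6*2)² = 12² = 144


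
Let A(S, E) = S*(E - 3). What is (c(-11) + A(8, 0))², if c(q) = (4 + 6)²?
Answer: 5776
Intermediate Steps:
A(S, E) = S*(-3 + E)
c(q) = 100 (c(q) = 10² = 100)
(c(-11) + A(8, 0))² = (100 + 8*(-3 + 0))² = (100 + 8*(-3))² = (100 - 24)² = 76² = 5776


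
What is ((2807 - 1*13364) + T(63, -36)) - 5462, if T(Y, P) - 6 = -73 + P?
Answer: -16122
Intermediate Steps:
T(Y, P) = -67 + P (T(Y, P) = 6 + (-73 + P) = -67 + P)
((2807 - 1*13364) + T(63, -36)) - 5462 = ((2807 - 1*13364) + (-67 - 36)) - 5462 = ((2807 - 13364) - 103) - 5462 = (-10557 - 103) - 5462 = -10660 - 5462 = -16122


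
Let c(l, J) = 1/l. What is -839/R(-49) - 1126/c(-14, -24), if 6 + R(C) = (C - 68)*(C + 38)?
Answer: 20192845/1281 ≈ 15763.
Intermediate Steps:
R(C) = -6 + (-68 + C)*(38 + C) (R(C) = -6 + (C - 68)*(C + 38) = -6 + (-68 + C)*(38 + C))
-839/R(-49) - 1126/c(-14, -24) = -839/(-2590 + (-49)² - 30*(-49)) - 1126/(1/(-14)) = -839/(-2590 + 2401 + 1470) - 1126/(-1/14) = -839/1281 - 1126*(-14) = -839*1/1281 + 15764 = -839/1281 + 15764 = 20192845/1281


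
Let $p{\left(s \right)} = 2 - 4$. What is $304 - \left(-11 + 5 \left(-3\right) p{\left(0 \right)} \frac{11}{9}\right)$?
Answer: $\frac{835}{3} \approx 278.33$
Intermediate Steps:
$p{\left(s \right)} = -2$ ($p{\left(s \right)} = 2 - 4 = -2$)
$304 - \left(-11 + 5 \left(-3\right) p{\left(0 \right)} \frac{11}{9}\right) = 304 - \left(-11 + 5 \left(-3\right) \left(-2\right) \frac{11}{9}\right) = 304 - \left(-11 + \left(-15\right) \left(-2\right) 11 \cdot \frac{1}{9}\right) = 304 - \left(-11 + 30 \cdot \frac{11}{9}\right) = 304 - \left(-11 + \frac{110}{3}\right) = 304 - \frac{77}{3} = \frac{835}{3}$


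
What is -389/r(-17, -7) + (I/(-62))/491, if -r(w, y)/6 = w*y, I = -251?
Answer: 3005288/5433897 ≈ 0.55306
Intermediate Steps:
r(w, y) = -6*w*y
-389/r(-17, -7) + (I/(-62))/491 = -389/((-6*(-17)*(-7))) - 251/(-62)/491 = -389/(-714) - 251*(-1/62)*(1/491) = -389*(-1/714) + (251/62)*(1/491) = 389/714 + 251/30442 = 3005288/5433897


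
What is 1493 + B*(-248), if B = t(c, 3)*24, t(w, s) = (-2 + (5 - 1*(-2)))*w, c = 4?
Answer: -117547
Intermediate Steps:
t(w, s) = 5*w (t(w, s) = (-2 + (5 + 2))*w = (-2 + 7)*w = 5*w)
B = 480 (B = (5*4)*24 = 20*24 = 480)
1493 + B*(-248) = 1493 + 480*(-248) = 1493 - 119040 = -117547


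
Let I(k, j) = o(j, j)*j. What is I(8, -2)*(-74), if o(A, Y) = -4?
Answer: -592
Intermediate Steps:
I(k, j) = -4*j
I(8, -2)*(-74) = -4*(-2)*(-74) = 8*(-74) = -592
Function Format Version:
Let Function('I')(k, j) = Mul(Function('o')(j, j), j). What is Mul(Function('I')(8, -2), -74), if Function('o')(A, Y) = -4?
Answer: -592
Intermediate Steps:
Function('I')(k, j) = Mul(-4, j)
Mul(Function('I')(8, -2), -74) = Mul(Mul(-4, -2), -74) = Mul(8, -74) = -592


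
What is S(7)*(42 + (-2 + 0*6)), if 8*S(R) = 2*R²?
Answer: 490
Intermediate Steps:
S(R) = R²/4 (S(R) = (2*R²)/8 = R²/4)
S(7)*(42 + (-2 + 0*6)) = ((¼)*7²)*(42 + (-2 + 0*6)) = ((¼)*49)*(42 + (-2 + 0)) = 49*(42 - 2)/4 = (49/4)*40 = 490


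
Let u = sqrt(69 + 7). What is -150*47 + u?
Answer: -7050 + 2*sqrt(19) ≈ -7041.3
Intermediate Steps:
u = 2*sqrt(19) (u = sqrt(76) = 2*sqrt(19) ≈ 8.7178)
-150*47 + u = -150*47 + 2*sqrt(19) = -7050 + 2*sqrt(19)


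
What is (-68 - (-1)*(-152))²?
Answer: 48400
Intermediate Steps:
(-68 - (-1)*(-152))² = (-68 - 1*152)² = (-68 - 152)² = (-220)² = 48400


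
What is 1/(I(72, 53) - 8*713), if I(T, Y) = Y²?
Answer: -1/2895 ≈ -0.00034542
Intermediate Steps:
1/(I(72, 53) - 8*713) = 1/(53² - 8*713) = 1/(2809 - 5704) = 1/(-2895) = -1/2895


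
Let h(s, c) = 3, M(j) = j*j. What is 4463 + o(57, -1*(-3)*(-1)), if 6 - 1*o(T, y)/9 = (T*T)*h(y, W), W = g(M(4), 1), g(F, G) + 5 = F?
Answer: -83206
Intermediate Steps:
M(j) = j**2
g(F, G) = -5 + F
W = 11 (W = -5 + 4**2 = -5 + 16 = 11)
o(T, y) = 54 - 27*T**2 (o(T, y) = 54 - 9*T*T*3 = 54 - 9*T**2*3 = 54 - 27*T**2)
4463 + o(57, -1*(-3)*(-1)) = 4463 + (54 - 27*57**2) = 4463 + (54 - 27*3249) = 4463 + (54 - 87723) = 4463 - 87669 = -83206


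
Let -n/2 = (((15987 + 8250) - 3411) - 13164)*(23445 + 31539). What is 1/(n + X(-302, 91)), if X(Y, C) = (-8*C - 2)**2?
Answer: -1/842041916 ≈ -1.1876e-9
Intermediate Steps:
X(Y, C) = (-2 - 8*C)**2
n = -842574816 (n = -2*(((15987 + 8250) - 3411) - 13164)*(23445 + 31539) = -2*((24237 - 3411) - 13164)*54984 = -2*(20826 - 13164)*54984 = -15324*54984 = -2*421287408 = -842574816)
1/(n + X(-302, 91)) = 1/(-842574816 + 4*(1 + 4*91)**2) = 1/(-842574816 + 4*(1 + 364)**2) = 1/(-842574816 + 4*365**2) = 1/(-842574816 + 4*133225) = 1/(-842574816 + 532900) = 1/(-842041916) = -1/842041916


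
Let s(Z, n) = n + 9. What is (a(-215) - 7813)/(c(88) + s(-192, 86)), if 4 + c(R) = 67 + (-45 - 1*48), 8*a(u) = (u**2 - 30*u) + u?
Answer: -2511/130 ≈ -19.315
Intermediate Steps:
a(u) = -29*u/8 + u**2/8 (a(u) = ((u**2 - 30*u) + u)/8 = (u**2 - 29*u)/8 = -29*u/8 + u**2/8)
s(Z, n) = 9 + n
c(R) = -30 (c(R) = -4 + (67 + (-45 - 1*48)) = -4 + (67 + (-45 - 48)) = -4 + (67 - 93) = -4 - 26 = -30)
(a(-215) - 7813)/(c(88) + s(-192, 86)) = ((1/8)*(-215)*(-29 - 215) - 7813)/(-30 + (9 + 86)) = ((1/8)*(-215)*(-244) - 7813)/(-30 + 95) = (13115/2 - 7813)/65 = -2511/2*1/65 = -2511/130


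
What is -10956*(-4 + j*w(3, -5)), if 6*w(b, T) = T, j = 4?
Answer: 80344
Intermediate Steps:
w(b, T) = T/6
-10956*(-4 + j*w(3, -5)) = -10956*(-4 + 4*((1/6)*(-5))) = -10956*(-4 + 4*(-5/6)) = -10956*(-4 - 10/3) = -10956*(-22/3) = 80344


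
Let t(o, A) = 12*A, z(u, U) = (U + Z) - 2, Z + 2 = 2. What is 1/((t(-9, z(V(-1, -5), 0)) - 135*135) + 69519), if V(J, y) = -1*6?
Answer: 1/51270 ≈ 1.9505e-5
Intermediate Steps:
V(J, y) = -6
Z = 0 (Z = -2 + 2 = 0)
z(u, U) = -2 + U (z(u, U) = (U + 0) - 2 = U - 2 = -2 + U)
1/((t(-9, z(V(-1, -5), 0)) - 135*135) + 69519) = 1/((12*(-2 + 0) - 135*135) + 69519) = 1/((12*(-2) - 18225) + 69519) = 1/((-24 - 18225) + 69519) = 1/(-18249 + 69519) = 1/51270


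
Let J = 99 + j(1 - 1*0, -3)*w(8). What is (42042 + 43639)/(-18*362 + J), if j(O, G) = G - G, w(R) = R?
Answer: -85681/6417 ≈ -13.352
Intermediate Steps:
j(O, G) = 0
J = 99 (J = 99 + 0*8 = 99 + 0 = 99)
(42042 + 43639)/(-18*362 + J) = (42042 + 43639)/(-18*362 + 99) = 85681/(-6516 + 99) = 85681/(-6417) = 85681*(-1/6417) = -85681/6417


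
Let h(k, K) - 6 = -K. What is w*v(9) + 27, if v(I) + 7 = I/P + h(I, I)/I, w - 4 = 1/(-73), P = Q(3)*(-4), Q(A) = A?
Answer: -1525/292 ≈ -5.2226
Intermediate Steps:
h(k, K) = 6 - K
P = -12 (P = 3*(-4) = -12)
w = 291/73 (w = 4 + 1/(-73) = 4 - 1/73 = 291/73 ≈ 3.9863)
v(I) = -7 - I/12 + (6 - I)/I (v(I) = -7 + (I/(-12) + (6 - I)/I) = -7 + (I*(-1/12) + (6 - I)/I) = -7 + (-I/12 + (6 - I)/I) = -7 - I/12 + (6 - I)/I)
w*v(9) + 27 = 291*(-8 + 6/9 - 1/12*9)/73 + 27 = 291*(-8 + 6*(⅑) - ¾)/73 + 27 = 291*(-8 + ⅔ - ¾)/73 + 27 = (291/73)*(-97/12) + 27 = -9409/292 + 27 = -1525/292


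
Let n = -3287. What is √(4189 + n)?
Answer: √902 ≈ 30.033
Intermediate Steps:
√(4189 + n) = √(4189 - 3287) = √902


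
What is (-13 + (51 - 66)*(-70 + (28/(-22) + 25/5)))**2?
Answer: 116467264/121 ≈ 9.6254e+5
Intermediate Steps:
(-13 + (51 - 66)*(-70 + (28/(-22) + 25/5)))**2 = (-13 - 15*(-70 + (28*(-1/22) + 25*(1/5))))**2 = (-13 - 15*(-70 + (-14/11 + 5)))**2 = (-13 - 15*(-70 + 41/11))**2 = (-13 - 15*(-729/11))**2 = (-13 + 10935/11)**2 = (10792/11)**2 = 116467264/121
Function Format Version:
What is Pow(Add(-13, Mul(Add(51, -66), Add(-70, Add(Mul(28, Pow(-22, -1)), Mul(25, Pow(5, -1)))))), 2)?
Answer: Rational(116467264, 121) ≈ 9.6254e+5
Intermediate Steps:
Pow(Add(-13, Mul(Add(51, -66), Add(-70, Add(Mul(28, Pow(-22, -1)), Mul(25, Pow(5, -1)))))), 2) = Pow(Add(-13, Mul(-15, Add(-70, Add(Mul(28, Rational(-1, 22)), Mul(25, Rational(1, 5)))))), 2) = Pow(Add(-13, Mul(-15, Add(-70, Add(Rational(-14, 11), 5)))), 2) = Pow(Add(-13, Mul(-15, Add(-70, Rational(41, 11)))), 2) = Pow(Add(-13, Mul(-15, Rational(-729, 11))), 2) = Pow(Add(-13, Rational(10935, 11)), 2) = Pow(Rational(10792, 11), 2) = Rational(116467264, 121)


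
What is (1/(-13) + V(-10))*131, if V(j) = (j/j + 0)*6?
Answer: 10087/13 ≈ 775.92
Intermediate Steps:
V(j) = 6 (V(j) = (1 + 0)*6 = 1*6 = 6)
(1/(-13) + V(-10))*131 = (1/(-13) + 6)*131 = (-1/13 + 6)*131 = (77/13)*131 = 10087/13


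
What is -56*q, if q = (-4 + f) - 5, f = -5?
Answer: 784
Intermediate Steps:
q = -14 (q = (-4 - 5) - 5 = -9 - 5 = -14)
-56*q = -56*(-14) = 784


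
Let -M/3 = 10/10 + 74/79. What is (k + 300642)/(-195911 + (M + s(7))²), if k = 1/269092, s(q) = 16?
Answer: -45899920767515/29894470589672 ≈ -1.5354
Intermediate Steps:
M = -459/79 (M = -3*(10/10 + 74/79) = -3*(10*(⅒) + 74*(1/79)) = -3*(1 + 74/79) = -3*153/79 = -459/79 ≈ -5.8101)
k = 1/269092 ≈ 3.7162e-6
(k + 300642)/(-195911 + (M + s(7))²) = (1/269092 + 300642)/(-195911 + (-459/79 + 16)²) = 80900357065/(269092*(-195911 + (805/79)²)) = 80900357065/(269092*(-195911 + 648025/6241)) = 80900357065/(269092*(-1222032526/6241)) = (80900357065/269092)*(-6241/1222032526) = -45899920767515/29894470589672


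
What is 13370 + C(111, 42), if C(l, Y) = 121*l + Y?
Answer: 26843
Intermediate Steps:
C(l, Y) = Y + 121*l
13370 + C(111, 42) = 13370 + (42 + 121*111) = 13370 + (42 + 13431) = 13370 + 13473 = 26843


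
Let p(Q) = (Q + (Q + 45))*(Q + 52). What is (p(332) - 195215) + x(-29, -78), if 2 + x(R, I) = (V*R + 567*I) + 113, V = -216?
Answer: 39190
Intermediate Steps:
x(R, I) = 111 - 216*R + 567*I (x(R, I) = -2 + ((-216*R + 567*I) + 113) = -2 + (113 - 216*R + 567*I) = 111 - 216*R + 567*I)
p(Q) = (45 + 2*Q)*(52 + Q) (p(Q) = (Q + (45 + Q))*(52 + Q) = (45 + 2*Q)*(52 + Q))
(p(332) - 195215) + x(-29, -78) = ((2340 + 2*332² + 149*332) - 195215) + (111 - 216*(-29) + 567*(-78)) = ((2340 + 2*110224 + 49468) - 195215) + (111 + 6264 - 44226) = ((2340 + 220448 + 49468) - 195215) - 37851 = (272256 - 195215) - 37851 = 77041 - 37851 = 39190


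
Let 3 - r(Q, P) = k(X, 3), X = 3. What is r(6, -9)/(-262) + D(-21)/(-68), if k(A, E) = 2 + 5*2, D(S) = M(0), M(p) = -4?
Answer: 415/4454 ≈ 0.093175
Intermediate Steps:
D(S) = -4
k(A, E) = 12 (k(A, E) = 2 + 10 = 12)
r(Q, P) = -9 (r(Q, P) = 3 - 1*12 = 3 - 12 = -9)
r(6, -9)/(-262) + D(-21)/(-68) = -9/(-262) - 4/(-68) = -9*(-1/262) - 4*(-1/68) = 9/262 + 1/17 = 415/4454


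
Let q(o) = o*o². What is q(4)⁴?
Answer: 16777216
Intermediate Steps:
q(o) = o³
q(4)⁴ = (4³)⁴ = 64⁴ = 16777216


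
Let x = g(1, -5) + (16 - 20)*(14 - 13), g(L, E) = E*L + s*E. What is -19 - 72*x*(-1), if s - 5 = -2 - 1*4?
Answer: -307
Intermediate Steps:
s = -1 (s = 5 + (-2 - 1*4) = 5 + (-2 - 4) = 5 - 6 = -1)
g(L, E) = -E + E*L (g(L, E) = E*L - E = -E + E*L)
x = -4 (x = -5*(-1 + 1) + (16 - 20)*(14 - 13) = -5*0 - 4*1 = 0 - 4 = -4)
-19 - 72*x*(-1) = -19 - (-288)*(-1) = -19 - 72*4 = -19 - 288 = -307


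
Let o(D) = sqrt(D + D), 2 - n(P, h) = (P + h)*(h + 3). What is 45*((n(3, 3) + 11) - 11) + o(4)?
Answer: -1530 + 2*sqrt(2) ≈ -1527.2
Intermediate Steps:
n(P, h) = 2 - (3 + h)*(P + h) (n(P, h) = 2 - (P + h)*(h + 3) = 2 - (P + h)*(3 + h) = 2 - (3 + h)*(P + h))
o(D) = sqrt(2)*sqrt(D) (o(D) = sqrt(2*D) = sqrt(2)*sqrt(D))
45*((n(3, 3) + 11) - 11) + o(4) = 45*(((2 - 1*3**2 - 3*3 - 3*3 - 1*3*3) + 11) - 11) + sqrt(2)*sqrt(4) = 45*(((2 - 1*9 - 9 - 9 - 9) + 11) - 11) + sqrt(2)*2 = 45*(((2 - 9 - 9 - 9 - 9) + 11) - 11) + 2*sqrt(2) = 45*((-34 + 11) - 11) + 2*sqrt(2) = 45*(-23 - 11) + 2*sqrt(2) = 45*(-34) + 2*sqrt(2) = -1530 + 2*sqrt(2)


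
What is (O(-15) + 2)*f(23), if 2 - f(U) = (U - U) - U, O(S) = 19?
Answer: 525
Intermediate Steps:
f(U) = 2 + U (f(U) = 2 - ((U - U) - U) = 2 - (0 - U) = 2 - (-1)*U = 2 + U)
(O(-15) + 2)*f(23) = (19 + 2)*(2 + 23) = 21*25 = 525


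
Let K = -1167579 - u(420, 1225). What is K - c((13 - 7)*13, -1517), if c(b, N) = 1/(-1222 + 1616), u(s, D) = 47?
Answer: -460044645/394 ≈ -1.1676e+6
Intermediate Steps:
K = -1167626 (K = -1167579 - 1*47 = -1167579 - 47 = -1167626)
c(b, N) = 1/394
K - c((13 - 7)*13, -1517) = -1167626 - 1*1/394 = -1167626 - 1/394 = -460044645/394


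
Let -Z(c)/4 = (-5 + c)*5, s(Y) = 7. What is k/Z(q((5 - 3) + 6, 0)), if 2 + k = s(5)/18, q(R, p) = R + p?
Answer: 29/1080 ≈ 0.026852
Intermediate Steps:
Z(c) = 100 - 20*c (Z(c) = -4*(-5 + c)*5 = -4*(-25 + 5*c) = 100 - 20*c)
k = -29/18 (k = -2 + 7/18 = -29/18 ≈ -1.6111)
k/Z(q((5 - 3) + 6, 0)) = -29/(18*(100 - 20*(((5 - 3) + 6) + 0))) = -29/(18*(100 - 20*((2 + 6) + 0))) = -29/(18*(100 - 20*(8 + 0))) = -29/(18*(100 - 20*8)) = -29/(18*(100 - 160)) = -29/18/(-60) = -29/18*(-1/60) = 29/1080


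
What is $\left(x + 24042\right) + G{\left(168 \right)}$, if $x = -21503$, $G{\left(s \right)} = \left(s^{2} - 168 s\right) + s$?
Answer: $2707$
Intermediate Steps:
$G{\left(s \right)} = s^{2} - 167 s$
$\left(x + 24042\right) + G{\left(168 \right)} = \left(-21503 + 24042\right) + 168 \left(-167 + 168\right) = 2539 + 168 \cdot 1 = 2539 + 168 = 2707$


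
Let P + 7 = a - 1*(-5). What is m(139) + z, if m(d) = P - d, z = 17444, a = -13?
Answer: 17290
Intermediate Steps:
P = -15 (P = -7 + (-13 - 1*(-5)) = -7 + (-13 + 5) = -7 - 8 = -15)
m(d) = -15 - d
m(139) + z = (-15 - 1*139) + 17444 = (-15 - 139) + 17444 = -154 + 17444 = 17290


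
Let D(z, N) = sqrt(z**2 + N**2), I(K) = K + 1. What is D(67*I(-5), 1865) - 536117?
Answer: -536117 + sqrt(3550049) ≈ -5.3423e+5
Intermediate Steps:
I(K) = 1 + K
D(z, N) = sqrt(N**2 + z**2)
D(67*I(-5), 1865) - 536117 = sqrt(1865**2 + (67*(1 - 5))**2) - 536117 = sqrt(3478225 + (67*(-4))**2) - 536117 = sqrt(3478225 + (-268)**2) - 536117 = sqrt(3478225 + 71824) - 536117 = sqrt(3550049) - 536117 = -536117 + sqrt(3550049)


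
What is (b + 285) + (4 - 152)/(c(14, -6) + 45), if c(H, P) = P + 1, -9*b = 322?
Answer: 22097/90 ≈ 245.52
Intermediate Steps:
b = -322/9 (b = -⅑*322 = -322/9 ≈ -35.778)
c(H, P) = 1 + P
(b + 285) + (4 - 152)/(c(14, -6) + 45) = (-322/9 + 285) + (4 - 152)/((1 - 6) + 45) = 2243/9 - 148/(-5 + 45) = 2243/9 - 148/40 = 2243/9 - 148*1/40 = 2243/9 - 37/10 = 22097/90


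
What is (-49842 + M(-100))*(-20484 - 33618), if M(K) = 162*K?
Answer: 3573004284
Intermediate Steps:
(-49842 + M(-100))*(-20484 - 33618) = (-49842 + 162*(-100))*(-20484 - 33618) = (-49842 - 16200)*(-54102) = -66042*(-54102) = 3573004284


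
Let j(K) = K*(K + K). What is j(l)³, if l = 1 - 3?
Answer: 512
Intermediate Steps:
l = -2
j(K) = 2*K² (j(K) = K*(2*K) = 2*K²)
j(l)³ = (2*(-2)²)³ = (2*4)³ = 8³ = 512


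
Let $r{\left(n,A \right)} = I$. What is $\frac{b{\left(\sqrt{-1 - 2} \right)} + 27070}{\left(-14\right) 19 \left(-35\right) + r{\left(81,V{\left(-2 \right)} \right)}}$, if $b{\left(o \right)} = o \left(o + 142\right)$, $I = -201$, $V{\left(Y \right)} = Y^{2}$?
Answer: $\frac{27067}{9109} + \frac{142 i \sqrt{3}}{9109} \approx 2.9715 + 0.027001 i$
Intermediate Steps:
$r{\left(n,A \right)} = -201$
$b{\left(o \right)} = o \left(142 + o\right)$
$\frac{b{\left(\sqrt{-1 - 2} \right)} + 27070}{\left(-14\right) 19 \left(-35\right) + r{\left(81,V{\left(-2 \right)} \right)}} = \frac{\sqrt{-1 - 2} \left(142 + \sqrt{-1 - 2}\right) + 27070}{\left(-14\right) 19 \left(-35\right) - 201} = \frac{\sqrt{-3} \left(142 + \sqrt{-3}\right) + 27070}{\left(-266\right) \left(-35\right) - 201} = \frac{i \sqrt{3} \left(142 + i \sqrt{3}\right) + 27070}{9310 - 201} = \frac{i \sqrt{3} \left(142 + i \sqrt{3}\right) + 27070}{9109} = \left(27070 + i \sqrt{3} \left(142 + i \sqrt{3}\right)\right) \frac{1}{9109} = \frac{27070}{9109} + \frac{i \sqrt{3} \left(142 + i \sqrt{3}\right)}{9109}$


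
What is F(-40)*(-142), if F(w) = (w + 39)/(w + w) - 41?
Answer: 232809/40 ≈ 5820.2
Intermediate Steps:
F(w) = -41 + (39 + w)/(2*w) (F(w) = (39 + w)/((2*w)) - 41 = (39 + w)*(1/(2*w)) - 41 = (39 + w)/(2*w) - 41 = -41 + (39 + w)/(2*w))
F(-40)*(-142) = ((3/2)*(13 - 27*(-40))/(-40))*(-142) = ((3/2)*(-1/40)*(13 + 1080))*(-142) = ((3/2)*(-1/40)*1093)*(-142) = -3279/80*(-142) = 232809/40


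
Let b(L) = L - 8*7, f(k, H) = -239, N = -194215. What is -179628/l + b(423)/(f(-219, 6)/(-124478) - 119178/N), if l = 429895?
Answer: 3811530100700124518/6397463728740755 ≈ 595.79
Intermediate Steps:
b(L) = -56 + L (b(L) = L - 56 = -56 + L)
-179628/l + b(423)/(f(-219, 6)/(-124478) - 119178/N) = -179628/429895 + (-56 + 423)/(-239/(-124478) - 119178/(-194215)) = -179628*1/429895 + 367/(-239*(-1/124478) - 119178*(-1/194215)) = -179628/429895 + 367/(239/124478 + 119178/194215) = -179628/429895 + 367/(14881456469/24175494770) = -179628/429895 + 367*(24175494770/14881456469) = -179628/429895 + 8872406580590/14881456469 = 3811530100700124518/6397463728740755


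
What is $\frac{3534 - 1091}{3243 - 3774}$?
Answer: $- \frac{2443}{531} \approx -4.6008$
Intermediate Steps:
$\frac{3534 - 1091}{3243 - 3774} = \frac{2443}{3243 - 3774} = \frac{2443}{-531} = 2443 \left(- \frac{1}{531}\right) = - \frac{2443}{531}$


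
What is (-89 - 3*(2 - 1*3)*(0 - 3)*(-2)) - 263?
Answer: -334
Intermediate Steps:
(-89 - 3*(2 - 1*3)*(0 - 3)*(-2)) - 263 = (-89 - 3*(2 - 3)*(-3)*(-2)) - 263 = (-89 - (-3)*(-3)*(-2)) - 263 = (-89 - 3*3*(-2)) - 263 = (-89 - 9*(-2)) - 263 = (-89 + 18) - 263 = -71 - 263 = -334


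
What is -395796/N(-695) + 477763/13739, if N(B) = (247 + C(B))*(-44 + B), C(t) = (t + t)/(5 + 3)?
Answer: 11381814007/270442223 ≈ 42.086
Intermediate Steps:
C(t) = t/4 (C(t) = (2*t)/8 = (2*t)*(⅛) = t/4)
N(B) = (-44 + B)*(247 + B/4) (N(B) = (247 + B/4)*(-44 + B) = (-44 + B)*(247 + B/4))
-395796/N(-695) + 477763/13739 = -395796/(-10868 + 236*(-695) + (¼)*(-695)²) + 477763/13739 = -395796/(-10868 - 164020 + (¼)*483025) + 477763*(1/13739) = -395796/(-10868 - 164020 + 483025/4) + 43433/1249 = -395796/(-216527/4) + 43433/1249 = -395796*(-4/216527) + 43433/1249 = 1583184/216527 + 43433/1249 = 11381814007/270442223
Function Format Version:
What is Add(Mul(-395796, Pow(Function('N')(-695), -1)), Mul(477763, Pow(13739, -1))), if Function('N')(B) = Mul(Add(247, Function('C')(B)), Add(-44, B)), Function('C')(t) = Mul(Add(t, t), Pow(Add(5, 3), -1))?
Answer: Rational(11381814007, 270442223) ≈ 42.086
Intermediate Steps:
Function('C')(t) = Mul(Rational(1, 4), t) (Function('C')(t) = Mul(Mul(2, t), Pow(8, -1)) = Mul(Mul(2, t), Rational(1, 8)) = Mul(Rational(1, 4), t))
Function('N')(B) = Mul(Add(-44, B), Add(247, Mul(Rational(1, 4), B))) (Function('N')(B) = Mul(Add(247, Mul(Rational(1, 4), B)), Add(-44, B)) = Mul(Add(-44, B), Add(247, Mul(Rational(1, 4), B))))
Add(Mul(-395796, Pow(Function('N')(-695), -1)), Mul(477763, Pow(13739, -1))) = Add(Mul(-395796, Pow(Add(-10868, Mul(236, -695), Mul(Rational(1, 4), Pow(-695, 2))), -1)), Mul(477763, Pow(13739, -1))) = Add(Mul(-395796, Pow(Add(-10868, -164020, Mul(Rational(1, 4), 483025)), -1)), Mul(477763, Rational(1, 13739))) = Add(Mul(-395796, Pow(Add(-10868, -164020, Rational(483025, 4)), -1)), Rational(43433, 1249)) = Add(Mul(-395796, Pow(Rational(-216527, 4), -1)), Rational(43433, 1249)) = Add(Mul(-395796, Rational(-4, 216527)), Rational(43433, 1249)) = Add(Rational(1583184, 216527), Rational(43433, 1249)) = Rational(11381814007, 270442223)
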